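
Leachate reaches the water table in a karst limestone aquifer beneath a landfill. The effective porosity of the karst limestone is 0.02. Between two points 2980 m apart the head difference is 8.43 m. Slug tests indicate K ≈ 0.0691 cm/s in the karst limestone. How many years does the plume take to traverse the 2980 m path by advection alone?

0.966

Convert K: 0.0691 cm/s × 864 = 59.70 m/day.
Hydraulic gradient i = Δh / L = 8.43 / 2980 = 0.002829.
Darcy flux q = K · i = 59.70 × 0.002829 = 0.1689 m/day.
Seepage velocity v = q / n_e = 0.1689 / 0.02 = 8.444 m/day.
Travel time t = L / v = 2980 / 8.444 = 352.9 days = 0.9662 years.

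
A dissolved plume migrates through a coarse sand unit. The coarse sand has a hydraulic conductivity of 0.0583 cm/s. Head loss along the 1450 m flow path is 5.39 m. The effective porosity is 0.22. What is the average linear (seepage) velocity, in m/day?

Convert K: 0.0583 cm/s × 864 = 50.37 m/day.
Hydraulic gradient i = Δh / L = 5.39 / 1450 = 0.003717.
Darcy flux q = K · i = 50.37 × 0.003717 = 0.1872 m/day.
Seepage velocity v = q / n_e = 0.1872 / 0.22 = 0.8511 m/day.

0.851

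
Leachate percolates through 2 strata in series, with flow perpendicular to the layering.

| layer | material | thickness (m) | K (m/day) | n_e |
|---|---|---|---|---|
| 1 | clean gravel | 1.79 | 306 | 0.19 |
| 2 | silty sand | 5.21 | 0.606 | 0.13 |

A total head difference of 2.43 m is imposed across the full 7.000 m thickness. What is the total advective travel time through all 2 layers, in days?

3.60

With flow normal to the layers, continuity requires the same specific discharge q through every layer.
Σ(b_i/K_i) = 1.79/306 + 5.21/0.606 = 8.603 d.
q = Δh / Σ(b_i/K_i) = 2.43 / 8.603 = 0.2825 m/day.
In each layer the seepage velocity is v_i = q/n_i, so the layer transit time is t_i = b_i·n_i / q:
  layer 1 (clean gravel): t_1 = 1.79 × 0.19 / 0.2825 = 1.204 d
  layer 2 (silty sand): t_2 = 5.21 × 0.13 / 0.2825 = 2.398 d
Total t = Σ t_i = 3.602 days.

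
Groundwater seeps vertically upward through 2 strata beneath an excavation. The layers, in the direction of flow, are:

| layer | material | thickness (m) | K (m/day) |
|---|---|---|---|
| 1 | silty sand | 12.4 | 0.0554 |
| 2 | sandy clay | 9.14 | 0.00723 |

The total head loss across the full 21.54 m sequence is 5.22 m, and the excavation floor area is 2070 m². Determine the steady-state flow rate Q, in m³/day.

Flow is perpendicular to layering, so the layers act in series and the equivalent K is the thickness-weighted harmonic mean.
Total thickness L = 12.4 + 9.14 = 21.54 m.
Σ(b_i/K_i) = 12.4/0.0554 + 9.14/0.00723 = 1488 d.
K_eq = L / Σ(b_i/K_i) = 21.54 / 1488 = 0.01448 m/day.
Q = K_eq · A · (Δh/L) = 0.01448 × 2070 × (5.22/21.54) = 7.262 m³/day.

7.26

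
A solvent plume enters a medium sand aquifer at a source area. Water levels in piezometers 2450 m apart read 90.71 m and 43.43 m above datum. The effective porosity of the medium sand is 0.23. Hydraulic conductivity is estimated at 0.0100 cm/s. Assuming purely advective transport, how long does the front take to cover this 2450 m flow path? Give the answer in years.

9.25

Convert K: 0.0100 cm/s × 864 = 8.640 m/day.
Hydraulic gradient i = (90.71 − 43.43) / 2450 = 47.28 / 2450 = 0.01930.
Darcy flux q = K · i = 8.640 × 0.01930 = 0.1667 m/day.
Seepage velocity v = q / n_e = 0.1667 / 0.23 = 0.7249 m/day.
Travel time t = L / v = 2450 / 0.7249 = 3380 days = 9.253 years.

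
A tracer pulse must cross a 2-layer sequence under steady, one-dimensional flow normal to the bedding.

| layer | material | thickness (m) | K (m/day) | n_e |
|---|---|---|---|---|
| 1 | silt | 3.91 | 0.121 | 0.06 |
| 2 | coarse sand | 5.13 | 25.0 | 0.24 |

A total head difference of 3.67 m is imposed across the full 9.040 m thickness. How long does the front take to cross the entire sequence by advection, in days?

13.0

With flow normal to the layers, continuity requires the same specific discharge q through every layer.
Σ(b_i/K_i) = 3.91/0.121 + 5.13/25.0 = 32.52 d.
q = Δh / Σ(b_i/K_i) = 3.67 / 32.52 = 0.1129 m/day.
In each layer the seepage velocity is v_i = q/n_i, so the layer transit time is t_i = b_i·n_i / q:
  layer 1 (silt): t_1 = 3.91 × 0.06 / 0.1129 = 2.079 d
  layer 2 (coarse sand): t_2 = 5.13 × 0.24 / 0.1129 = 10.91 d
Total t = Σ t_i = 12.99 days.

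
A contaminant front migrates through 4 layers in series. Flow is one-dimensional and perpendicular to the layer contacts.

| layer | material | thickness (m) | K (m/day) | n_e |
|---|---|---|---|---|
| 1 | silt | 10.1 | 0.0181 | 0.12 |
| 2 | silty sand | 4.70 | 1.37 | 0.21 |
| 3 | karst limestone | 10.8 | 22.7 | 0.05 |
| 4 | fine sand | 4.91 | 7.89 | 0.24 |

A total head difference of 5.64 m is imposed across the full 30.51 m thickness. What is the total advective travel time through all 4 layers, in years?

With flow normal to the layers, continuity requires the same specific discharge q through every layer.
Σ(b_i/K_i) = 10.1/0.0181 + 4.70/1.37 + 10.8/22.7 + 4.91/7.89 = 562.5 d.
q = Δh / Σ(b_i/K_i) = 5.64 / 562.5 = 0.01003 m/day.
In each layer the seepage velocity is v_i = q/n_i, so the layer transit time is t_i = b_i·n_i / q:
  layer 1 (silt): t_1 = 10.1 × 0.12 / 0.01003 = 120.9 d
  layer 2 (silty sand): t_2 = 4.70 × 0.21 / 0.01003 = 98.44 d
  layer 3 (karst limestone): t_3 = 10.8 × 0.05 / 0.01003 = 53.86 d
  layer 4 (fine sand): t_4 = 4.91 × 0.24 / 0.01003 = 117.5 d
Total t = Σ t_i = 390.7 days = 1.070 years.

1.07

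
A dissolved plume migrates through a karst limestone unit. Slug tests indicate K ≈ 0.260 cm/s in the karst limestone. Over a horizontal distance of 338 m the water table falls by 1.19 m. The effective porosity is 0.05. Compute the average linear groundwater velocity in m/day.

Convert K: 0.260 cm/s × 864 = 224.6 m/day.
Hydraulic gradient i = Δh / L = 1.19 / 338 = 0.003521.
Darcy flux q = K · i = 224.6 × 0.003521 = 0.7909 m/day.
Seepage velocity v = q / n_e = 0.7909 / 0.05 = 15.82 m/day.

15.8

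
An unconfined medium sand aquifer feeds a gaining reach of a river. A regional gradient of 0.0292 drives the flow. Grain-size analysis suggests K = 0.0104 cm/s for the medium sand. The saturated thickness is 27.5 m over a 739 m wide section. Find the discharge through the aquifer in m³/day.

5330

Convert K: 0.0104 cm/s × 864 = 8.986 m/day.
Cross-sectional area A = 739 × 27.5 = 20322 m².
Hydraulic gradient i = 0.0292.
Darcy's law: Q = K · A · i = 8.986 × 20322 × 0.02920 = 5332 m³/day.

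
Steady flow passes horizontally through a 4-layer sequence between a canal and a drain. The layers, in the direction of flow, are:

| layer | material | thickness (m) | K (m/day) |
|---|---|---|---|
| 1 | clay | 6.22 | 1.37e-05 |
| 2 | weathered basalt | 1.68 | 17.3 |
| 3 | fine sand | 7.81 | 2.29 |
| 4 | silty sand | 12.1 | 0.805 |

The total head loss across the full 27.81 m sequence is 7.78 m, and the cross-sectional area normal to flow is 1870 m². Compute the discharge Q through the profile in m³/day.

0.0320

Flow is perpendicular to layering, so the layers act in series and the equivalent K is the thickness-weighted harmonic mean.
Total thickness L = 6.22 + 1.68 + 7.81 + 12.1 = 27.81 m.
Σ(b_i/K_i) = 6.22/1.37e-05 + 1.68/17.3 + 7.81/2.29 + 12.1/0.805 = 4.540e+05 d.
K_eq = L / Σ(b_i/K_i) = 27.81 / 4.540e+05 = 6.125e-05 m/day.
Q = K_eq · A · (Δh/L) = 6.125e-05 × 1870 × (7.78/27.81) = 0.03204 m³/day.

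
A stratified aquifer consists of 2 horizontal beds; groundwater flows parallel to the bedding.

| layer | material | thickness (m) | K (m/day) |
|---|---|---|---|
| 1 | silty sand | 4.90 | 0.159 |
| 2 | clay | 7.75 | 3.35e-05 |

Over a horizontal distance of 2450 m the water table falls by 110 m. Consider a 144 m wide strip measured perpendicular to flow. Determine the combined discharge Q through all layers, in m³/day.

5.04

Flow is parallel to layering, so each bed carries its own Darcy discharge and the transmissivities add.
Σ(K_i·b_i) = 0.159×4.90 + 3.35e-05×7.75 = 0.7794 m²/day.
Hydraulic gradient i = Δh / L = 110 / 2450 = 0.04490.
Q = Σ(K_i·b_i) · W · i = 0.7794 × 144 × 0.04490 = 5.039 m³/day.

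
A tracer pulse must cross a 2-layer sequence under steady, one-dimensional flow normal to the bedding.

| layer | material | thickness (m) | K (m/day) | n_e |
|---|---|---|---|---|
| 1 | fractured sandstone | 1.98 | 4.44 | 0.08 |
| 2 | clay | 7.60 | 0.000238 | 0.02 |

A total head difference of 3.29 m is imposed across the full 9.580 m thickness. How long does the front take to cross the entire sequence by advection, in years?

With flow normal to the layers, continuity requires the same specific discharge q through every layer.
Σ(b_i/K_i) = 1.98/4.44 + 7.60/0.000238 = 31933 d.
q = Δh / Σ(b_i/K_i) = 3.29 / 31933 = 0.0001030 m/day.
In each layer the seepage velocity is v_i = q/n_i, so the layer transit time is t_i = b_i·n_i / q:
  layer 1 (fractured sandstone): t_1 = 1.98 × 0.08 / 0.0001030 = 1537 d
  layer 2 (clay): t_2 = 7.60 × 0.02 / 0.0001030 = 1475 d
Total t = Σ t_i = 3013 days = 8.249 years.

8.25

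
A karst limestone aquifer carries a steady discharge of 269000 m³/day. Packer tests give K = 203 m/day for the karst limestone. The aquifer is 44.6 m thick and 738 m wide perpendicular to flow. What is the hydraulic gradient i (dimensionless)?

Cross-sectional area A = 738 × 44.6 = 32915 m².
From Q = K·A·i, i = Q / (K·A) = 269000 / (203.0 × 32915) = 0.04026.

0.0403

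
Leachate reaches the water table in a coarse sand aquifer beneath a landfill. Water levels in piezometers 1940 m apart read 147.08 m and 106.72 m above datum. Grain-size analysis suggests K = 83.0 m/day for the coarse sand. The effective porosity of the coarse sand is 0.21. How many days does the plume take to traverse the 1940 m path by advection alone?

Hydraulic gradient i = (147.08 − 106.72) / 1940 = 40.36 / 1940 = 0.02080.
Darcy flux q = K · i = 83.00 × 0.02080 = 1.727 m/day.
Seepage velocity v = q / n_e = 1.727 / 0.21 = 8.223 m/day.
Travel time t = L / v = 1940 / 8.223 = 235.9 days.

236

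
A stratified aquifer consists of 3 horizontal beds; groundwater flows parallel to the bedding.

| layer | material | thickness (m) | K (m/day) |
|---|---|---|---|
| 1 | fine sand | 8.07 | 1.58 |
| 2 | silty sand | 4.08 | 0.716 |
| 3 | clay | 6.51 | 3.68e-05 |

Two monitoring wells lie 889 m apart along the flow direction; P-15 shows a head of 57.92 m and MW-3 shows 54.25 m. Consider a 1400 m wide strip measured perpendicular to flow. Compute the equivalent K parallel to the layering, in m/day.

0.840

Flow is parallel to layering, so each bed carries its own Darcy discharge and the transmissivities add.
Σ(K_i·b_i) = 1.58×8.07 + 0.716×4.08 + 3.68e-05×6.51 = 15.67 m²/day.
Total thickness b = 18.66 m, so K_eq = Σ(K_i·b_i)/b = 0.8399 m/day.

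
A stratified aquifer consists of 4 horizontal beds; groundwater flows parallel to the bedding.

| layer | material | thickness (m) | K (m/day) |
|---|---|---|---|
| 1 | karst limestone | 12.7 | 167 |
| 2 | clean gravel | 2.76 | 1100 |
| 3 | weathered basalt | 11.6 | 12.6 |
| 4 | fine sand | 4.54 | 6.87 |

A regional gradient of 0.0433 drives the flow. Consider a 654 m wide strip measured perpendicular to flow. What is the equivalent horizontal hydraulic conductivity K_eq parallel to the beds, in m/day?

Flow is parallel to layering, so each bed carries its own Darcy discharge and the transmissivities add.
Σ(K_i·b_i) = 167×12.7 + 1100×2.76 + 12.6×11.6 + 6.87×4.54 = 5334 m²/day.
Total thickness b = 31.60 m, so K_eq = Σ(K_i·b_i)/b = 168.8 m/day.

169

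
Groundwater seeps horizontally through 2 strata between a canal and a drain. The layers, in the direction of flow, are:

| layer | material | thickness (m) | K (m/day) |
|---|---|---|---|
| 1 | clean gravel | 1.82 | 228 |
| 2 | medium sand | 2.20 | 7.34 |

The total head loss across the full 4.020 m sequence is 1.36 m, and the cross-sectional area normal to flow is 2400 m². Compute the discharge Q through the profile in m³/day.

Flow is perpendicular to layering, so the layers act in series and the equivalent K is the thickness-weighted harmonic mean.
Total thickness L = 1.82 + 2.20 = 4.020 m.
Σ(b_i/K_i) = 1.82/228 + 2.20/7.34 = 0.3077 d.
K_eq = L / Σ(b_i/K_i) = 4.020 / 0.3077 = 13.06 m/day.
Q = K_eq · A · (Δh/L) = 13.06 × 2400 × (1.36/4.020) = 10607 m³/day.

10600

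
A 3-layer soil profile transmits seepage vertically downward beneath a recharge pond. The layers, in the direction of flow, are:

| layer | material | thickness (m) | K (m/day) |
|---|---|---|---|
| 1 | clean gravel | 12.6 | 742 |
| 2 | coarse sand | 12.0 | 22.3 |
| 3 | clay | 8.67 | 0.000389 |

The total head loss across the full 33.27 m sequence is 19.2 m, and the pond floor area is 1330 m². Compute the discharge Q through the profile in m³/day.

Flow is perpendicular to layering, so the layers act in series and the equivalent K is the thickness-weighted harmonic mean.
Total thickness L = 12.6 + 12.0 + 8.67 = 33.27 m.
Σ(b_i/K_i) = 12.6/742 + 12.0/22.3 + 8.67/0.000389 = 22288 d.
K_eq = L / Σ(b_i/K_i) = 33.27 / 22288 = 0.001493 m/day.
Q = K_eq · A · (Δh/L) = 0.001493 × 1330 × (19.2/33.27) = 1.146 m³/day.

1.15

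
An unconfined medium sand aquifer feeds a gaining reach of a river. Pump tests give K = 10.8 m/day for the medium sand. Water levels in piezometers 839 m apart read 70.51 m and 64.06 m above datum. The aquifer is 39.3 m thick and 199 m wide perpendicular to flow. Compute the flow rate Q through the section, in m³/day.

649

Cross-sectional area A = 199 × 39.3 = 7821 m².
Hydraulic gradient i = (70.51 − 64.06) / 839 = 6.45 / 839 = 0.007688.
Darcy's law: Q = K · A · i = 10.80 × 7821 × 0.007688 = 649.3 m³/day.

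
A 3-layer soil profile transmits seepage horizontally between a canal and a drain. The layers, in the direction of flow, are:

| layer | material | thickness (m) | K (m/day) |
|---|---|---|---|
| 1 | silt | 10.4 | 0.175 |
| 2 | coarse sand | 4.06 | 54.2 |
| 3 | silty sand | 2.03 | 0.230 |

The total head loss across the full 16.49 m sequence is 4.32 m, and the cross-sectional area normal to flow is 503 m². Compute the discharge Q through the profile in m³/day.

Flow is perpendicular to layering, so the layers act in series and the equivalent K is the thickness-weighted harmonic mean.
Total thickness L = 10.4 + 4.06 + 2.03 = 16.49 m.
Σ(b_i/K_i) = 10.4/0.175 + 4.06/54.2 + 2.03/0.230 = 68.33 d.
K_eq = L / Σ(b_i/K_i) = 16.49 / 68.33 = 0.2413 m/day.
Q = K_eq · A · (Δh/L) = 0.2413 × 503 × (4.32/16.49) = 31.80 m³/day.

31.8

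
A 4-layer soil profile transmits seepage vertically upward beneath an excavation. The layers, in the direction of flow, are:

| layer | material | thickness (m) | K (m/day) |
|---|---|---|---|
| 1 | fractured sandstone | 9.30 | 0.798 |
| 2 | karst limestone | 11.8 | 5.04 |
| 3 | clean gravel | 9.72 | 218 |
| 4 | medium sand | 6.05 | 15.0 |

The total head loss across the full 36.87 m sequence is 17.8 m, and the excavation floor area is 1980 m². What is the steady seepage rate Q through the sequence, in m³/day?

Flow is perpendicular to layering, so the layers act in series and the equivalent K is the thickness-weighted harmonic mean.
Total thickness L = 9.30 + 11.8 + 9.72 + 6.05 = 36.87 m.
Σ(b_i/K_i) = 9.30/0.798 + 11.8/5.04 + 9.72/218 + 6.05/15.0 = 14.44 d.
K_eq = L / Σ(b_i/K_i) = 36.87 / 14.44 = 2.553 m/day.
Q = K_eq · A · (Δh/L) = 2.553 × 1980 × (17.8/36.87) = 2440 m³/day.

2440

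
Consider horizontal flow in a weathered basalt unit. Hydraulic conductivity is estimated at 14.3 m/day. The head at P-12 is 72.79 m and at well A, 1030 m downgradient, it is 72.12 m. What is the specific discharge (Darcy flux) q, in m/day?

Hydraulic gradient i = (72.79 − 72.12) / 1030 = 0.67 / 1030 = 0.0006505.
Specific discharge q = K · i = 14.30 × 0.0006505 = 0.009302 m/day.

0.00930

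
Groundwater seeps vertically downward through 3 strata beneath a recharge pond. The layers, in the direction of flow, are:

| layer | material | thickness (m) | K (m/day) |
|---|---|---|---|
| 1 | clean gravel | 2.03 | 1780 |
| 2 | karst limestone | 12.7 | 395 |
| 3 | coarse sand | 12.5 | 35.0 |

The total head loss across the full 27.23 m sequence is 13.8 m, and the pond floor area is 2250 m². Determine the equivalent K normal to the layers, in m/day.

Flow is perpendicular to layering, so the layers act in series and the equivalent K is the thickness-weighted harmonic mean.
Total thickness L = 2.03 + 12.7 + 12.5 = 27.23 m.
Σ(b_i/K_i) = 2.03/1780 + 12.7/395 + 12.5/35.0 = 0.3904 d.
K_eq = L / Σ(b_i/K_i) = 27.23 / 0.3904 = 69.74 m/day.

69.7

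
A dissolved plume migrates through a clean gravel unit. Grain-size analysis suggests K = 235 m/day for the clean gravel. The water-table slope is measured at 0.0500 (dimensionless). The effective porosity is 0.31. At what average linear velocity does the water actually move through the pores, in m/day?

Hydraulic gradient i = 0.0500.
Darcy flux q = K · i = 235.0 × 0.05000 = 11.75 m/day.
Seepage velocity v = q / n_e = 11.75 / 0.31 = 37.90 m/day.

37.9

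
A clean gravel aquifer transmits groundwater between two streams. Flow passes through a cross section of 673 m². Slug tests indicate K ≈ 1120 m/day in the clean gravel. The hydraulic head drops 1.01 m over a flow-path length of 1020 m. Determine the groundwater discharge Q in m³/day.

Hydraulic gradient i = Δh / L = 1.01 / 1020 = 0.0009902.
Darcy's law: Q = K · A · i = 1120 × 673.0 × 0.0009902 = 746.4 m³/day.

746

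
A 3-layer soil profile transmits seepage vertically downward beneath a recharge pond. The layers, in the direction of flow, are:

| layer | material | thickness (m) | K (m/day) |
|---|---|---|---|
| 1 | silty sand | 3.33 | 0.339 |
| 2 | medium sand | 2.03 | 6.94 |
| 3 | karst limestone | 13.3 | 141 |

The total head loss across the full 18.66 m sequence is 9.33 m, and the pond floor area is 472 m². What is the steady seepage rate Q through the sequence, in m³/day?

Flow is perpendicular to layering, so the layers act in series and the equivalent K is the thickness-weighted harmonic mean.
Total thickness L = 3.33 + 2.03 + 13.3 = 18.66 m.
Σ(b_i/K_i) = 3.33/0.339 + 2.03/6.94 + 13.3/141 = 10.21 d.
K_eq = L / Σ(b_i/K_i) = 18.66 / 10.21 = 1.828 m/day.
Q = K_eq · A · (Δh/L) = 1.828 × 472 × (9.33/18.66) = 431.3 m³/day.

431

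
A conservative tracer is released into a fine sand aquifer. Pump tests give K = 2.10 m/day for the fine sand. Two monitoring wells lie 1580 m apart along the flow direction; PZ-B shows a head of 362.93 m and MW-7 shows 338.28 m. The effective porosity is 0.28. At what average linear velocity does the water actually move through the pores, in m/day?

Hydraulic gradient i = (362.93 − 338.28) / 1580 = 24.65 / 1580 = 0.01560.
Darcy flux q = K · i = 2.100 × 0.01560 = 0.03276 m/day.
Seepage velocity v = q / n_e = 0.03276 / 0.28 = 0.1170 m/day.

0.117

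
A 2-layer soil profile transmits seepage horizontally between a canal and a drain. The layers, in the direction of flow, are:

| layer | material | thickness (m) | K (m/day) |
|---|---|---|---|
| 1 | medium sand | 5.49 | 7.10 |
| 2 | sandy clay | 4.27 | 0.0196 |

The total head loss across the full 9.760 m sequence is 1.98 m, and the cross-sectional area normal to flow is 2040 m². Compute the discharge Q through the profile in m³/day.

18.5

Flow is perpendicular to layering, so the layers act in series and the equivalent K is the thickness-weighted harmonic mean.
Total thickness L = 5.49 + 4.27 = 9.760 m.
Σ(b_i/K_i) = 5.49/7.10 + 4.27/0.0196 = 218.6 d.
K_eq = L / Σ(b_i/K_i) = 9.760 / 218.6 = 0.04464 m/day.
Q = K_eq · A · (Δh/L) = 0.04464 × 2040 × (1.98/9.760) = 18.48 m³/day.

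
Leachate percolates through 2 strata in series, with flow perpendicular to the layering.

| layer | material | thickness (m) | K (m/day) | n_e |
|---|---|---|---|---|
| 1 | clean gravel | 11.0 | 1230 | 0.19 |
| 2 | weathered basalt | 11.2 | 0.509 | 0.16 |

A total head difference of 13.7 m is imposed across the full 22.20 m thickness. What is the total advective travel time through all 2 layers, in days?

With flow normal to the layers, continuity requires the same specific discharge q through every layer.
Σ(b_i/K_i) = 11.0/1230 + 11.2/0.509 = 22.01 d.
q = Δh / Σ(b_i/K_i) = 13.7 / 22.01 = 0.6224 m/day.
In each layer the seepage velocity is v_i = q/n_i, so the layer transit time is t_i = b_i·n_i / q:
  layer 1 (clean gravel): t_1 = 11.0 × 0.19 / 0.6224 = 3.358 d
  layer 2 (weathered basalt): t_2 = 11.2 × 0.16 / 0.6224 = 2.879 d
Total t = Σ t_i = 6.238 days.

6.24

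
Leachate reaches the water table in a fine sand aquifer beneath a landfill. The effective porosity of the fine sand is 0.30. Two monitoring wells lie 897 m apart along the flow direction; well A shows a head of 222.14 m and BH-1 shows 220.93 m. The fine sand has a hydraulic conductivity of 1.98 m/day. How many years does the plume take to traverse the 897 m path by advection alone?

Hydraulic gradient i = (222.14 − 220.93) / 897 = 1.21 / 897 = 0.001349.
Darcy flux q = K · i = 1.980 × 0.001349 = 0.002671 m/day.
Seepage velocity v = q / n_e = 0.002671 / 0.30 = 0.008903 m/day.
Travel time t = L / v = 897 / 0.008903 = 1.008e+05 days = 275.8 years.

276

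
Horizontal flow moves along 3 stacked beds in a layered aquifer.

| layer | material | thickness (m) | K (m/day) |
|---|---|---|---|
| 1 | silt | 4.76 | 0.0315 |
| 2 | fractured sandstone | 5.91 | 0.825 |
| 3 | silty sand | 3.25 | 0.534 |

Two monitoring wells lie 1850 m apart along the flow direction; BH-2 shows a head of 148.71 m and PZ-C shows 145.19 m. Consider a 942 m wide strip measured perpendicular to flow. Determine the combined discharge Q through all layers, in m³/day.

Flow is parallel to layering, so each bed carries its own Darcy discharge and the transmissivities add.
Σ(K_i·b_i) = 0.0315×4.76 + 0.825×5.91 + 0.534×3.25 = 6.761 m²/day.
Hydraulic gradient i = (148.71 − 145.19) / 1850 = 3.52 / 1850 = 0.001903.
Q = Σ(K_i·b_i) · W · i = 6.761 × 942 × 0.001903 = 12.12 m³/day.

12.1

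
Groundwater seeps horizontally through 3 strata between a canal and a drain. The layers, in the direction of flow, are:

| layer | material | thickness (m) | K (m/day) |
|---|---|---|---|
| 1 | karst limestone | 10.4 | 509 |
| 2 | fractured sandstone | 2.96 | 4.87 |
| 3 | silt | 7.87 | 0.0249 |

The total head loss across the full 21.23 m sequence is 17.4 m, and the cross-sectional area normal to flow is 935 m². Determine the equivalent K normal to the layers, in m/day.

0.0670

Flow is perpendicular to layering, so the layers act in series and the equivalent K is the thickness-weighted harmonic mean.
Total thickness L = 10.4 + 2.96 + 7.87 = 21.23 m.
Σ(b_i/K_i) = 10.4/509 + 2.96/4.87 + 7.87/0.0249 = 316.7 d.
K_eq = L / Σ(b_i/K_i) = 21.23 / 316.7 = 0.06704 m/day.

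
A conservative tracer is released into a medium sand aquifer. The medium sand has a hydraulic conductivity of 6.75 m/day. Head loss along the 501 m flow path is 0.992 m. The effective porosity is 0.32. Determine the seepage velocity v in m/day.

Hydraulic gradient i = Δh / L = 0.992 / 501 = 0.001980.
Darcy flux q = K · i = 6.750 × 0.001980 = 0.01337 m/day.
Seepage velocity v = q / n_e = 0.01337 / 0.32 = 0.04177 m/day.

0.0418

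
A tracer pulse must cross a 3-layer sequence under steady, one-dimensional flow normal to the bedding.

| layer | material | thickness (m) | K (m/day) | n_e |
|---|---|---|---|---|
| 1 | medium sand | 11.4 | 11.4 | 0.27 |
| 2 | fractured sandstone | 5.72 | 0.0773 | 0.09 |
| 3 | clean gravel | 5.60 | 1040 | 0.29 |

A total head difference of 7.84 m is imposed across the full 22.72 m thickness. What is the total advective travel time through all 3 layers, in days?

With flow normal to the layers, continuity requires the same specific discharge q through every layer.
Σ(b_i/K_i) = 11.4/11.4 + 5.72/0.0773 + 5.60/1040 = 75.00 d.
q = Δh / Σ(b_i/K_i) = 7.84 / 75.00 = 0.1045 m/day.
In each layer the seepage velocity is v_i = q/n_i, so the layer transit time is t_i = b_i·n_i / q:
  layer 1 (medium sand): t_1 = 11.4 × 0.27 / 0.1045 = 29.45 d
  layer 2 (fractured sandstone): t_2 = 5.72 × 0.09 / 0.1045 = 4.925 d
  layer 3 (clean gravel): t_3 = 5.60 × 0.29 / 0.1045 = 15.54 d
Total t = Σ t_i = 49.91 days.

49.9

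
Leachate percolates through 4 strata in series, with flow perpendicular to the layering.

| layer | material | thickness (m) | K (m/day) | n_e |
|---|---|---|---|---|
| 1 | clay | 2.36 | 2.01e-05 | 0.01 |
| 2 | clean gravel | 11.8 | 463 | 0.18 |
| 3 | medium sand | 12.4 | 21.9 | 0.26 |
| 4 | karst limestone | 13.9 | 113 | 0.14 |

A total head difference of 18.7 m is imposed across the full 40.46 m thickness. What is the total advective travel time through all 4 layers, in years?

With flow normal to the layers, continuity requires the same specific discharge q through every layer.
Σ(b_i/K_i) = 2.36/2.01e-05 + 11.8/463 + 12.4/21.9 + 13.9/113 = 1.174e+05 d.
q = Δh / Σ(b_i/K_i) = 18.7 / 1.174e+05 = 0.0001593 m/day.
In each layer the seepage velocity is v_i = q/n_i, so the layer transit time is t_i = b_i·n_i / q:
  layer 1 (clay): t_1 = 2.36 × 0.01 / 0.0001593 = 148.2 d
  layer 2 (clean gravel): t_2 = 11.8 × 0.18 / 0.0001593 = 13336 d
  layer 3 (medium sand): t_3 = 12.4 × 0.26 / 0.0001593 = 20243 d
  layer 4 (karst limestone): t_4 = 13.9 × 0.14 / 0.0001593 = 12219 d
Total t = Σ t_i = 45946 days = 125.8 years.

126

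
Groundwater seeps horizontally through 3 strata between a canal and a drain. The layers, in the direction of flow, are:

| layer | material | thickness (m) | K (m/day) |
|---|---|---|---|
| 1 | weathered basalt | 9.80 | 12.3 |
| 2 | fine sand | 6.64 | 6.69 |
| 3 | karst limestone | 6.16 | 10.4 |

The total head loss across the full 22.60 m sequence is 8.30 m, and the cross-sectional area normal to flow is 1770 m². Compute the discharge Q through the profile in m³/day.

Flow is perpendicular to layering, so the layers act in series and the equivalent K is the thickness-weighted harmonic mean.
Total thickness L = 9.80 + 6.64 + 6.16 = 22.60 m.
Σ(b_i/K_i) = 9.80/12.3 + 6.64/6.69 + 6.16/10.4 = 2.382 d.
K_eq = L / Σ(b_i/K_i) = 22.60 / 2.382 = 9.489 m/day.
Q = K_eq · A · (Δh/L) = 9.489 × 1770 × (8.30/22.60) = 6169 m³/day.

6170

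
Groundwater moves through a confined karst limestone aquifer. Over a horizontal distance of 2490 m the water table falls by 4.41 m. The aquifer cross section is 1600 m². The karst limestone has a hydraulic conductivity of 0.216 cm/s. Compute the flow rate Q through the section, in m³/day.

529

Convert K: 0.216 cm/s × 864 = 186.6 m/day.
Hydraulic gradient i = Δh / L = 4.41 / 2490 = 0.001771.
Darcy's law: Q = K · A · i = 186.6 × 1600 × 0.001771 = 528.8 m³/day.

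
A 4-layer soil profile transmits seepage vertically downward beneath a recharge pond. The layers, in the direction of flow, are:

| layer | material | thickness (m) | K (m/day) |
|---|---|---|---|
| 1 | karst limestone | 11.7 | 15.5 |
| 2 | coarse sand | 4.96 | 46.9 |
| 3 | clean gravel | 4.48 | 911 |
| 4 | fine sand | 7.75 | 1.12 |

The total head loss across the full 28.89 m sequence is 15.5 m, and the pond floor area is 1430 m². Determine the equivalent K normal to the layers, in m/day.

3.71

Flow is perpendicular to layering, so the layers act in series and the equivalent K is the thickness-weighted harmonic mean.
Total thickness L = 11.7 + 4.96 + 4.48 + 7.75 = 28.89 m.
Σ(b_i/K_i) = 11.7/15.5 + 4.96/46.9 + 4.48/911 + 7.75/1.12 = 7.785 d.
K_eq = L / Σ(b_i/K_i) = 28.89 / 7.785 = 3.711 m/day.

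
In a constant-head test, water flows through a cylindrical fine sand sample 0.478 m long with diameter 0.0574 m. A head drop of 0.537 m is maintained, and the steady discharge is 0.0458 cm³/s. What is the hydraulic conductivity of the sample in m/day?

1.36

Cross-sectional area A = π·(d/2)² = π × (0.0574/2)² = 0.002588 m².
Convert discharge: 0.0458 cm³/s = 4.580e-08 m³/s.
Darcy's law rearranged: K = Q·L / (A·Δh) = 4.580e-08 × 0.478 / (0.002588 × 0.537) = 1.575e-05 m/s = 1.361 m/day.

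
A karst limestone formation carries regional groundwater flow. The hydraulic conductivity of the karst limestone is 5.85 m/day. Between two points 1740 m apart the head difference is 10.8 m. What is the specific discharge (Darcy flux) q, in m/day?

0.0363

Hydraulic gradient i = Δh / L = 10.8 / 1740 = 0.006207.
Specific discharge q = K · i = 5.850 × 0.006207 = 0.03631 m/day.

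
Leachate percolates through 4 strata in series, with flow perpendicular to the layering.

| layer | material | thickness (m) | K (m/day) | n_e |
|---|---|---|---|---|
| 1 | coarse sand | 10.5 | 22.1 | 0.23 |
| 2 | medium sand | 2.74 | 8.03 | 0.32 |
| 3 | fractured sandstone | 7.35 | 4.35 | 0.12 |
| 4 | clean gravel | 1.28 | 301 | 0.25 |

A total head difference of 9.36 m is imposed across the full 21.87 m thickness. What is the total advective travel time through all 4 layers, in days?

With flow normal to the layers, continuity requires the same specific discharge q through every layer.
Σ(b_i/K_i) = 10.5/22.1 + 2.74/8.03 + 7.35/4.35 + 1.28/301 = 2.510 d.
q = Δh / Σ(b_i/K_i) = 9.36 / 2.510 = 3.729 m/day.
In each layer the seepage velocity is v_i = q/n_i, so the layer transit time is t_i = b_i·n_i / q:
  layer 1 (coarse sand): t_1 = 10.5 × 0.23 / 3.729 = 0.6477 d
  layer 2 (medium sand): t_2 = 2.74 × 0.32 / 3.729 = 0.2351 d
  layer 3 (fractured sandstone): t_3 = 7.35 × 0.12 / 3.729 = 0.2365 d
  layer 4 (clean gravel): t_4 = 1.28 × 0.25 / 3.729 = 0.08582 d
Total t = Σ t_i = 1.205 days.

1.21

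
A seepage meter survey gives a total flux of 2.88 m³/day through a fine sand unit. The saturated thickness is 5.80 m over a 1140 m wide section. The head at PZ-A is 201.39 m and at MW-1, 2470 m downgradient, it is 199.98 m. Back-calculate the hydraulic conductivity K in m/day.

Cross-sectional area A = 1140 × 5.80 = 6612 m².
Hydraulic gradient i = (201.39 − 199.98) / 2470 = 1.41 / 2470 = 0.0005709.
From Q = K·A·i, K = Q / (A·i) = 2.88 / (6612 × 0.0005709) = 0.7630 m/day.

0.763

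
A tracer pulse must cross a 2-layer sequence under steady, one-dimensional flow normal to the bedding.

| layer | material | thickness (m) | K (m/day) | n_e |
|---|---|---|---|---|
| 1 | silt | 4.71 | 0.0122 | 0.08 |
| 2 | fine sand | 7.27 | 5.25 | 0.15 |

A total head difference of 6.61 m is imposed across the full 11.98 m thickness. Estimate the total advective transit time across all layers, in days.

With flow normal to the layers, continuity requires the same specific discharge q through every layer.
Σ(b_i/K_i) = 4.71/0.0122 + 7.27/5.25 = 387.5 d.
q = Δh / Σ(b_i/K_i) = 6.61 / 387.5 = 0.01706 m/day.
In each layer the seepage velocity is v_i = q/n_i, so the layer transit time is t_i = b_i·n_i / q:
  layer 1 (silt): t_1 = 4.71 × 0.08 / 0.01706 = 22.09 d
  layer 2 (fine sand): t_2 = 7.27 × 0.15 / 0.01706 = 63.92 d
Total t = Σ t_i = 86.01 days.

86.0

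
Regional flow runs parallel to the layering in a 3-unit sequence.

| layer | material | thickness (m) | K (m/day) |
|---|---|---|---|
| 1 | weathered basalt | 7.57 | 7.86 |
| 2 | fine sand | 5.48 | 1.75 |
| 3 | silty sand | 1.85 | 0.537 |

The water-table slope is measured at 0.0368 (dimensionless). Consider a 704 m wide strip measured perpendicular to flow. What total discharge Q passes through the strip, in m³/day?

Flow is parallel to layering, so each bed carries its own Darcy discharge and the transmissivities add.
Σ(K_i·b_i) = 7.86×7.57 + 1.75×5.48 + 0.537×1.85 = 70.08 m²/day.
Hydraulic gradient i = 0.0368.
Q = Σ(K_i·b_i) · W · i = 70.08 × 704 × 0.03680 = 1816 m³/day.

1820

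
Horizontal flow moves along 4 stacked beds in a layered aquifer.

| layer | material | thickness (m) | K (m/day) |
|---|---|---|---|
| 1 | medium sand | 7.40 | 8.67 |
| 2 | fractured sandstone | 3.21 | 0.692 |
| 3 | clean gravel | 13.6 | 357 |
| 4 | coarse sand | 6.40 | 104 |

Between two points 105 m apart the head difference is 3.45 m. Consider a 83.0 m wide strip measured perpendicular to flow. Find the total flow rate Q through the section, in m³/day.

Flow is parallel to layering, so each bed carries its own Darcy discharge and the transmissivities add.
Σ(K_i·b_i) = 8.67×7.40 + 0.692×3.21 + 357×13.6 + 104×6.40 = 5587 m²/day.
Hydraulic gradient i = Δh / L = 3.45 / 105 = 0.03286.
Q = Σ(K_i·b_i) · W · i = 5587 × 83.0 × 0.03286 = 15237 m³/day.

15200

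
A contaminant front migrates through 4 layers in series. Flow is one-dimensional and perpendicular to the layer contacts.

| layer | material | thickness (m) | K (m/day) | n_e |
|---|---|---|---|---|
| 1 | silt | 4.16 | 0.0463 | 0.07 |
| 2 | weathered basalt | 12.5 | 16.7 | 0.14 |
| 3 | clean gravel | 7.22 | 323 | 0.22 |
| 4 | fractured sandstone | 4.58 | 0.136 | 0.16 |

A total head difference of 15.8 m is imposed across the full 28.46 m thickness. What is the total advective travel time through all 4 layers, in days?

With flow normal to the layers, continuity requires the same specific discharge q through every layer.
Σ(b_i/K_i) = 4.16/0.0463 + 12.5/16.7 + 7.22/323 + 4.58/0.136 = 124.3 d.
q = Δh / Σ(b_i/K_i) = 15.8 / 124.3 = 0.1271 m/day.
In each layer the seepage velocity is v_i = q/n_i, so the layer transit time is t_i = b_i·n_i / q:
  layer 1 (silt): t_1 = 4.16 × 0.07 / 0.1271 = 2.291 d
  layer 2 (weathered basalt): t_2 = 12.5 × 0.14 / 0.1271 = 13.77 d
  layer 3 (clean gravel): t_3 = 7.22 × 0.22 / 0.1271 = 12.50 d
  layer 4 (fractured sandstone): t_4 = 4.58 × 0.16 / 0.1271 = 5.765 d
Total t = Σ t_i = 34.32 days.

34.3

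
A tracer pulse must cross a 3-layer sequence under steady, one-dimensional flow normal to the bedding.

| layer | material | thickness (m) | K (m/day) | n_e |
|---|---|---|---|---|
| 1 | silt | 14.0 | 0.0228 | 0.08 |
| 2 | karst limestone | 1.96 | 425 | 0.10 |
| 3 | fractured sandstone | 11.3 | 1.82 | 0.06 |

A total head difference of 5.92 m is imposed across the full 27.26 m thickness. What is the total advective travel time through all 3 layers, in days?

With flow normal to the layers, continuity requires the same specific discharge q through every layer.
Σ(b_i/K_i) = 14.0/0.0228 + 1.96/425 + 11.3/1.82 = 620.2 d.
q = Δh / Σ(b_i/K_i) = 5.92 / 620.2 = 0.009545 m/day.
In each layer the seepage velocity is v_i = q/n_i, so the layer transit time is t_i = b_i·n_i / q:
  layer 1 (silt): t_1 = 14.0 × 0.08 / 0.009545 = 117.3 d
  layer 2 (karst limestone): t_2 = 1.96 × 0.10 / 0.009545 = 20.54 d
  layer 3 (fractured sandstone): t_3 = 11.3 × 0.06 / 0.009545 = 71.04 d
Total t = Σ t_i = 208.9 days.

209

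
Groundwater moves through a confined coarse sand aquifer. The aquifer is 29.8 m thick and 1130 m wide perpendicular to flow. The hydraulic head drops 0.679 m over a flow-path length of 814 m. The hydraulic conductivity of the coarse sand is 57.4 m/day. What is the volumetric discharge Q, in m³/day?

1610

Cross-sectional area A = 1130 × 29.8 = 33674 m².
Hydraulic gradient i = Δh / L = 0.679 / 814 = 0.0008342.
Darcy's law: Q = K · A · i = 57.40 × 33674 × 0.0008342 = 1612 m³/day.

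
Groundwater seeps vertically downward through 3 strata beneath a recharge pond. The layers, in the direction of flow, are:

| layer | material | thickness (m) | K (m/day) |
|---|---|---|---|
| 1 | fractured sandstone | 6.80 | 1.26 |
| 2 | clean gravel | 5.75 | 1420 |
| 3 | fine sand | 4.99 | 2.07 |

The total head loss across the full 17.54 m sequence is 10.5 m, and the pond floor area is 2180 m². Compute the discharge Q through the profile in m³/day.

Flow is perpendicular to layering, so the layers act in series and the equivalent K is the thickness-weighted harmonic mean.
Total thickness L = 6.80 + 5.75 + 4.99 = 17.54 m.
Σ(b_i/K_i) = 6.80/1.26 + 5.75/1420 + 4.99/2.07 = 7.812 d.
K_eq = L / Σ(b_i/K_i) = 17.54 / 7.812 = 2.245 m/day.
Q = K_eq · A · (Δh/L) = 2.245 × 2180 × (10.5/17.54) = 2930 m³/day.

2930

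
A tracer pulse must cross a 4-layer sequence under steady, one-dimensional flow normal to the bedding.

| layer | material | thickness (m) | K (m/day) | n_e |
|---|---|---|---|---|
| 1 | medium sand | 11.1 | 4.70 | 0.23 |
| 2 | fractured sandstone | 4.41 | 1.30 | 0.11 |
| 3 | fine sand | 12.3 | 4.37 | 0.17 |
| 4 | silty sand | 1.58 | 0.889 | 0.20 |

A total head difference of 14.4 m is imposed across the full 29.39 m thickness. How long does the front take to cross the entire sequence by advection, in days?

3.91

With flow normal to the layers, continuity requires the same specific discharge q through every layer.
Σ(b_i/K_i) = 11.1/4.70 + 4.41/1.30 + 12.3/4.37 + 1.58/0.889 = 10.35 d.
q = Δh / Σ(b_i/K_i) = 14.4 / 10.35 = 1.392 m/day.
In each layer the seepage velocity is v_i = q/n_i, so the layer transit time is t_i = b_i·n_i / q:
  layer 1 (medium sand): t_1 = 11.1 × 0.23 / 1.392 = 1.834 d
  layer 2 (fractured sandstone): t_2 = 4.41 × 0.11 / 1.392 = 0.3485 d
  layer 3 (fine sand): t_3 = 12.3 × 0.17 / 1.392 = 1.502 d
  layer 4 (silty sand): t_4 = 1.58 × 0.20 / 1.392 = 0.2270 d
Total t = Σ t_i = 3.912 days.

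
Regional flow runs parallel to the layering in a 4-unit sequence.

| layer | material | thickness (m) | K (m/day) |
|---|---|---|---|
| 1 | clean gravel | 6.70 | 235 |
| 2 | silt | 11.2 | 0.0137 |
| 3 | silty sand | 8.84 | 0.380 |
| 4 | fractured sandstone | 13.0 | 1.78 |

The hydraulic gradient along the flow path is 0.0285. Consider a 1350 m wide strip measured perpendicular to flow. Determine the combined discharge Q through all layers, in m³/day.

Flow is parallel to layering, so each bed carries its own Darcy discharge and the transmissivities add.
Σ(K_i·b_i) = 235×6.70 + 0.0137×11.2 + 0.380×8.84 + 1.78×13.0 = 1601 m²/day.
Hydraulic gradient i = 0.0285.
Q = Σ(K_i·b_i) · W · i = 1601 × 1350 × 0.02850 = 61604 m³/day.

61600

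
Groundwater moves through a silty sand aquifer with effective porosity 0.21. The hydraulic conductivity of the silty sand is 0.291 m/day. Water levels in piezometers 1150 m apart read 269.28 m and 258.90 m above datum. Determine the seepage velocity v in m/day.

Hydraulic gradient i = (269.28 − 258.90) / 1150 = 10.38 / 1150 = 0.009026.
Darcy flux q = K · i = 0.2910 × 0.009026 = 0.002627 m/day.
Seepage velocity v = q / n_e = 0.002627 / 0.21 = 0.01251 m/day.

0.0125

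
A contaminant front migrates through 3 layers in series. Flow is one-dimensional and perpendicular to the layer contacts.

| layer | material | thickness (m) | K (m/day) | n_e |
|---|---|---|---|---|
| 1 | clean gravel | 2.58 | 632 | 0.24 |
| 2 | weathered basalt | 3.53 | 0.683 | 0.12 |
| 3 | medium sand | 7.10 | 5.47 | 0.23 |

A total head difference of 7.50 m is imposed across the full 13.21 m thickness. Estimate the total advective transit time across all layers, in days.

With flow normal to the layers, continuity requires the same specific discharge q through every layer.
Σ(b_i/K_i) = 2.58/632 + 3.53/0.683 + 7.10/5.47 = 6.470 d.
q = Δh / Σ(b_i/K_i) = 7.50 / 6.470 = 1.159 m/day.
In each layer the seepage velocity is v_i = q/n_i, so the layer transit time is t_i = b_i·n_i / q:
  layer 1 (clean gravel): t_1 = 2.58 × 0.24 / 1.159 = 0.5342 d
  layer 2 (weathered basalt): t_2 = 3.53 × 0.12 / 1.159 = 0.3655 d
  layer 3 (medium sand): t_3 = 7.10 × 0.23 / 1.159 = 1.409 d
Total t = Σ t_i = 2.308 days.

2.31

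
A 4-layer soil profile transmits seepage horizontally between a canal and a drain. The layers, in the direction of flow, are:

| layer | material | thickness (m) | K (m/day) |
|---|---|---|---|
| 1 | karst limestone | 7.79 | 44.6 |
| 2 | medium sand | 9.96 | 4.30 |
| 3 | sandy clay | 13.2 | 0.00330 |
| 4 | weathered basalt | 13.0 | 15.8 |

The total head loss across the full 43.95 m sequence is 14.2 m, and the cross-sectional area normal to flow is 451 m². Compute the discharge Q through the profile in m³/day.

Flow is perpendicular to layering, so the layers act in series and the equivalent K is the thickness-weighted harmonic mean.
Total thickness L = 7.79 + 9.96 + 13.2 + 13.0 = 43.95 m.
Σ(b_i/K_i) = 7.79/44.6 + 9.96/4.30 + 13.2/0.00330 + 13.0/15.8 = 4003 d.
K_eq = L / Σ(b_i/K_i) = 43.95 / 4003 = 0.01098 m/day.
Q = K_eq · A · (Δh/L) = 0.01098 × 451 × (14.2/43.95) = 1.600 m³/day.

1.60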